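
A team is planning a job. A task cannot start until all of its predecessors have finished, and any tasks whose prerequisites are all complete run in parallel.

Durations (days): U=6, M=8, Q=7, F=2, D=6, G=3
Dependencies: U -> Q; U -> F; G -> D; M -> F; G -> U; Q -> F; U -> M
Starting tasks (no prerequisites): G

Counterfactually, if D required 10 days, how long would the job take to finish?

19

Actual critical path: G→U→M→F = 3+6+8+2 = 19 ⇒ 19 days.
D has 10 days of float (longest path through it is 9).
The critical path is still G→U→M→F; finish is now 19 days.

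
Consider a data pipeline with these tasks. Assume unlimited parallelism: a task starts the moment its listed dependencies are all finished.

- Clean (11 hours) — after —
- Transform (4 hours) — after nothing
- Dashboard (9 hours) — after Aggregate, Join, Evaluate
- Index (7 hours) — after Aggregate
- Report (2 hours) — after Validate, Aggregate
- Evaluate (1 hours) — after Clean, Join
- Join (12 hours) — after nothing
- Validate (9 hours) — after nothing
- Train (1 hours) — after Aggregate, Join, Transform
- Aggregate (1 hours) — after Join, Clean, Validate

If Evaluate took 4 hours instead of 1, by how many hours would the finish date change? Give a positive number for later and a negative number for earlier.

Actual critical path: Join→Evaluate→Dashboard = 12+1+9 = 22 ⇒ 22 hours.
Evaluate is on the critical path; changing it to 4 makes that path 25 hours.
The critical path is still Join→Evaluate→Dashboard; finish is now 25 hours.
Change in finish: 25 − 22 = +3 hours.

3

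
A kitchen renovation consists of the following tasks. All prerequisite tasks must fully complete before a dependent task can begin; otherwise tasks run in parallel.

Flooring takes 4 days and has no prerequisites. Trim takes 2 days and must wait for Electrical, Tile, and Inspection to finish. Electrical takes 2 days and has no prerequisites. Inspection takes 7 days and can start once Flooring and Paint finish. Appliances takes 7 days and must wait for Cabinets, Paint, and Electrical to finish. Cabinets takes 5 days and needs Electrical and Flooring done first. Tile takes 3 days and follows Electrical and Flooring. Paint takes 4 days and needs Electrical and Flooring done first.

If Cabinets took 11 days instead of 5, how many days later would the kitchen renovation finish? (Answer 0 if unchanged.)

5

As given, the longest chain is Flooring→Paint→Inspection→Trim = 4+4+7+2 = 17, so the finish is 17 days.
Cabinets has 1 day of float (longest path through it is 16).
The binding chain switches to Flooring→Cabinets→Appliances = 4+11+7 = 22; finish 22 days.
Change in finish: 22 − 17 = +5 days.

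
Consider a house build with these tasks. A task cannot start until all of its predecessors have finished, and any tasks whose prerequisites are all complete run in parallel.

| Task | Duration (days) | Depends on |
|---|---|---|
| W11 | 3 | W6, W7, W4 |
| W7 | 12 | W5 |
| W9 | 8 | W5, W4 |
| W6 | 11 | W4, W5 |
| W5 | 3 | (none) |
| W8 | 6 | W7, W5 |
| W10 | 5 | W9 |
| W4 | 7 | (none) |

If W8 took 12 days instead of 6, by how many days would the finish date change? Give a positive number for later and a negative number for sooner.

6

Actual critical path: W5→W7→W8 = 3+12+6 = 21 ⇒ 21 days.
Since W8 is critical, the +6 change carries straight to that chain (now 27 days).
The critical path is still W5→W7→W8; finish is now 27 days.
Change in finish: 27 − 21 = +6 days.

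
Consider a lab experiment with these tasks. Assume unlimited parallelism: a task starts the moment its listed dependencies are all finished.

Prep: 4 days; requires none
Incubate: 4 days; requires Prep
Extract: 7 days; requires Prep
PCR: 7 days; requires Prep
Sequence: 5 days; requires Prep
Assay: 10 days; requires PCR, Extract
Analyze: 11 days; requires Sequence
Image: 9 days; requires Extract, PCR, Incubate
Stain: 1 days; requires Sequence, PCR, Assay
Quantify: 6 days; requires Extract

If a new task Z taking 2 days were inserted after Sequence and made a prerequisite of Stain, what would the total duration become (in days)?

22

Originally the job takes 22 days.
With Z inserted, Stain now waits for max(Sequence, PCR, Assay, Z).
New critical path: Prep→Extract→Assay→Stain = 4+7+10+1 = 22 ⇒ 22 days.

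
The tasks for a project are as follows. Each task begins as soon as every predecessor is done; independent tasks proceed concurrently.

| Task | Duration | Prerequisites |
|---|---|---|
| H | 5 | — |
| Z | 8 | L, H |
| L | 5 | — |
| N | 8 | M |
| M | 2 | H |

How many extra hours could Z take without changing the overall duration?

Critical path: H→M→N = 5+2+8 = 15, so the finish is 15 hours.
Longest path through Z: 13 hours (earliest finish 13, latest finish 15).
So Z can slip 15 − 13 = 2 hours.

2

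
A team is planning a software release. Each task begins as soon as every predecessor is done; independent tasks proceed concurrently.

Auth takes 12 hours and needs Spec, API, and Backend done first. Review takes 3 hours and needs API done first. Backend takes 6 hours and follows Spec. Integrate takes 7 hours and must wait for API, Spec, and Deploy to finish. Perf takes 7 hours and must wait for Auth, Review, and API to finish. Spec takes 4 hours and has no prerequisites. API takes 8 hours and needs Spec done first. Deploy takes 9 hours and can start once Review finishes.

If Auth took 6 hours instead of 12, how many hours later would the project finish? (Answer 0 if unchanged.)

Actual critical path: Spec→API→Auth→Perf = 4+8+12+7 = 31 ⇒ 31 hours.
Since Auth is critical, the -6 change carries straight to that chain (now 25 hours).
The binding chain switches to Spec→API→Review→Deploy→Integrate = 4+8+3+9+7 = 31; finish 31 hours.
Change in finish: 31 − 31 = +0 hours.

0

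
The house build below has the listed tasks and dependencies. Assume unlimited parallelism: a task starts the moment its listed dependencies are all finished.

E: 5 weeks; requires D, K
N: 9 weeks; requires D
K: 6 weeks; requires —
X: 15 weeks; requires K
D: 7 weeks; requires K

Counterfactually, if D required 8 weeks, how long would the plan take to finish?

23

As given, the longest chain is K→D→N = 6+7+9 = 22, so the finish is 22 weeks.
D lies on that path, so at 8 weeks the path becomes 23 weeks.
No other chain overtakes it, so the finish is 23 weeks.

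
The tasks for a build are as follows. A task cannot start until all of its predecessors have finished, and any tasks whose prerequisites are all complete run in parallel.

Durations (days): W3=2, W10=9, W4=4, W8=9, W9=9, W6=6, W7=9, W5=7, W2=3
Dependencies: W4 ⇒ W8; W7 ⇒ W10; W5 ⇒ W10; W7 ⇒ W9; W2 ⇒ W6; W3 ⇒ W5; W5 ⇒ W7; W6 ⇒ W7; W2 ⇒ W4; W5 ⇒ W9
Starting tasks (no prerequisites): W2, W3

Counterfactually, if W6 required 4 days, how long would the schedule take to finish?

As given, the longest chain is W2→W6→W7→W9 = 3+6+9+9 = 27, so the finish is 27 days.
Since W6 is critical, the -2 change carries straight to that chain (now 25 days).
New critical path: W3→W5→W7→W9 = 2+7+9+9 = 27 ⇒ 27 days.

27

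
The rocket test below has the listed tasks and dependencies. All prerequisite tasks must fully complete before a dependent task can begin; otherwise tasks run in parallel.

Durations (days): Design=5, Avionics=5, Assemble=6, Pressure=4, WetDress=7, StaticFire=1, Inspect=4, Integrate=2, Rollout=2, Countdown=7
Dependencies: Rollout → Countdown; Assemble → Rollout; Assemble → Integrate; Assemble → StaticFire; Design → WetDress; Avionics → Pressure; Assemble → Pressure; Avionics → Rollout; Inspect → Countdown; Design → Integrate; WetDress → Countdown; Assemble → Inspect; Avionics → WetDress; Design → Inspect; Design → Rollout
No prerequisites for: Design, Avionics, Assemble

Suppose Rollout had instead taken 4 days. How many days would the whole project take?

19

Critical path before the change: Design→WetDress→Countdown = 5+7+7 = 19 giving 19 days.
Rollout has 4 days of float (longest path through it is 15).
No other chain overtakes it, so the finish is 19 days.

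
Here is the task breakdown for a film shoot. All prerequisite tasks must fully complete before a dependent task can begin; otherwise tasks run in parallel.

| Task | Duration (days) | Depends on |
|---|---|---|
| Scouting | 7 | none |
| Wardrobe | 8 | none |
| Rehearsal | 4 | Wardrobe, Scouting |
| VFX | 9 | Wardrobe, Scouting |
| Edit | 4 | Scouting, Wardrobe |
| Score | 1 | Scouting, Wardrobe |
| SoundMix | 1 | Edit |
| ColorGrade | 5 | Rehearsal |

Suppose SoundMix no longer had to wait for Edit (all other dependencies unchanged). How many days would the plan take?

17

Before: longest chain Wardrobe→Rehearsal→ColorGrade = 8+4+5 = 17, finish 17.
Without Edit→SoundMix, SoundMix's earliest start moves from 12 to 0.
New critical path: Wardrobe→Rehearsal→ColorGrade = 8+4+5 = 17 ⇒ 17 days.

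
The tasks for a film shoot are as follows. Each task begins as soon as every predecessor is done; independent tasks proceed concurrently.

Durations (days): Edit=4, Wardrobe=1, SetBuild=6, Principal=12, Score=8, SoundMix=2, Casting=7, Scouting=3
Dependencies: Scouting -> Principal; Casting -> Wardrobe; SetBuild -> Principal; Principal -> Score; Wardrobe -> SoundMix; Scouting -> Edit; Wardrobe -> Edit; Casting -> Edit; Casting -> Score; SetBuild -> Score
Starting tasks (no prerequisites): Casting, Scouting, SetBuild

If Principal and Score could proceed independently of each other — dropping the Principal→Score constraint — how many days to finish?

18

Original critical path: SetBuild→Principal→Score = 6+12+8 = 26 ⇒ 26 days.
Without Principal→Score, Score's earliest start moves from 18 to 7.
The longest chain is now SetBuild→Principal = 6+12 = 18, so the film shoot takes 18 days.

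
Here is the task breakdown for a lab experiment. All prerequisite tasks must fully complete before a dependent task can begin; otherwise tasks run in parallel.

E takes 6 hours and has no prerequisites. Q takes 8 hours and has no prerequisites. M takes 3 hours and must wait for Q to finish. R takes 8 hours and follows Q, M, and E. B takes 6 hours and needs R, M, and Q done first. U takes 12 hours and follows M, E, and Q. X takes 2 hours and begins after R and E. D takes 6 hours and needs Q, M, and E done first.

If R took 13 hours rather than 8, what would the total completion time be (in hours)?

30

Critical path before the change: Q→M→R→B = 8+3+8+6 = 25 giving 25 hours.
R lies on that path, so at 13 hours the path becomes 30 hours.
The critical path is still Q→M→R→B; finish is now 30 hours.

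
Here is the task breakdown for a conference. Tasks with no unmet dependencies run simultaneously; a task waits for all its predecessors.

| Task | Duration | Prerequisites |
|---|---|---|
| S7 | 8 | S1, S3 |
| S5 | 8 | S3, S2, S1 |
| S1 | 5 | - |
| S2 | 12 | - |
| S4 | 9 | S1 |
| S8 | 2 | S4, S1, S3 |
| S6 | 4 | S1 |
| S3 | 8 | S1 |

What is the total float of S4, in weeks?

The longest chain is S1→S3→S5 = 5+8+8 = 21; overall finish 21 weeks.
S4 finishes as early as 14 and must finish by 19.
Float = 21 − 16 = 5.

5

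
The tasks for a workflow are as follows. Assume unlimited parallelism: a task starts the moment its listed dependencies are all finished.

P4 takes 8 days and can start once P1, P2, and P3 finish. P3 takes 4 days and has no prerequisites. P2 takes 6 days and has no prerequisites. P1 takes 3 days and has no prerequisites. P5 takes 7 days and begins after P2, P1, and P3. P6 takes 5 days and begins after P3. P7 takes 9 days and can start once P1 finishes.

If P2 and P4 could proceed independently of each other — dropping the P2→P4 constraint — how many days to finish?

13

With the dependency in place, P2→P4 = 6+8 = 14 sets the finish at 14 days.
Without P2→P4, P4's earliest start moves from 6 to 4.
New critical path: P2→P5 = 6+7 = 13 ⇒ 13 days.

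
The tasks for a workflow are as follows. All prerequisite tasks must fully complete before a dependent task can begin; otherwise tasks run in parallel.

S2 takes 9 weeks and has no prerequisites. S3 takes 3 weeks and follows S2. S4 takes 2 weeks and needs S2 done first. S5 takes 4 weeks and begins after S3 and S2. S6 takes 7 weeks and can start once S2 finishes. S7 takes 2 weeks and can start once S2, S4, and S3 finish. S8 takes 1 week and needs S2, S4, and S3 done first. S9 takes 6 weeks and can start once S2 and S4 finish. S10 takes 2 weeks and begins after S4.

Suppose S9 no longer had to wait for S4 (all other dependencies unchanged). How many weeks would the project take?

Original critical path: S2→S4→S9 = 9+2+6 = 17 ⇒ 17 weeks.
Without S4→S9, S9's earliest start moves from 11 to 9.
After: S2→S3→S5 = 9+3+4 = 16 → 16 weeks.

16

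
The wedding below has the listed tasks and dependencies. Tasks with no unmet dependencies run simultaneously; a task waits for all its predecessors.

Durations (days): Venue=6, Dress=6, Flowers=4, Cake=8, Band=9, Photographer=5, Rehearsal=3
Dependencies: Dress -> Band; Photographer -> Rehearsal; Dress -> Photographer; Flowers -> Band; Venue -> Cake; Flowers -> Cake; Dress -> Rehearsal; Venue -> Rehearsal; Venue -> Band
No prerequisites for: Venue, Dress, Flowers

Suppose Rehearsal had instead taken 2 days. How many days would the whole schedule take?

15

Critical path before the change: Venue→Band = 6+9 = 15 giving 15 days.
Rehearsal has 1 day of float (longest path through it is 14).
The critical path is still Venue→Band; finish is now 15 days.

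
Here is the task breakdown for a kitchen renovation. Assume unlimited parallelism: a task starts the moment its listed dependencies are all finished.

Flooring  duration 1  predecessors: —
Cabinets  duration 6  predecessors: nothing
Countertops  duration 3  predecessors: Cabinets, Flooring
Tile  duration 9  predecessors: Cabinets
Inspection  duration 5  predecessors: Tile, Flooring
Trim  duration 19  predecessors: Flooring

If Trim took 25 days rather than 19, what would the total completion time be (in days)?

Actual critical path: Flooring→Trim = 1+19 = 20 ⇒ 20 days.
Trim is on the critical path; changing it to 25 makes that path 26 days.
That remains the longest chain; total 26 days.

26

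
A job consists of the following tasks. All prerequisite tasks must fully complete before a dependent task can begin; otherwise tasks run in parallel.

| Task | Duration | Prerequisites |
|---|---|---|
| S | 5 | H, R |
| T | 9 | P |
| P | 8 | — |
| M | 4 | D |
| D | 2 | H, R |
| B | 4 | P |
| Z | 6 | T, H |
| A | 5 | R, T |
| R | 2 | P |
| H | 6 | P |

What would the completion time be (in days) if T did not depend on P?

Original critical path: P→T→Z = 8+9+6 = 23 ⇒ 23 days.
Without P→T, T's earliest start moves from 8 to 0.
After: P→H→D→M = 8+6+2+4 = 20 → 20 days.

20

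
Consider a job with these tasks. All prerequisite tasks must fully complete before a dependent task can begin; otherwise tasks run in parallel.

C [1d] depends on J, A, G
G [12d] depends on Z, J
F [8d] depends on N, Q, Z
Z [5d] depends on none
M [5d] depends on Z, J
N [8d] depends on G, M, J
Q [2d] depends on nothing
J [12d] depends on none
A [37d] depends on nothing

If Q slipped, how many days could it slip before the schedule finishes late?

30

J→G→N→F = 12+12+8+8 = 40 sets the makespan at 40 days.
Longest path through Q: 10 days (earliest finish 2, latest finish 32).
So Q can slip 32 − 2 = 30 days.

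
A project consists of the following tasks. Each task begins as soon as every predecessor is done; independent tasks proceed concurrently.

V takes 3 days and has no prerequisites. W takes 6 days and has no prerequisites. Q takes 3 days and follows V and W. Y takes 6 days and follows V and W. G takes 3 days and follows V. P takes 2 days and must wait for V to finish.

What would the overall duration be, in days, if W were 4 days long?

Actual critical path: W→Y = 6+6 = 12 ⇒ 12 days.
W is on the critical path; changing it to 4 makes that path 10 days.
No other chain overtakes it, so the finish is 10 days.

10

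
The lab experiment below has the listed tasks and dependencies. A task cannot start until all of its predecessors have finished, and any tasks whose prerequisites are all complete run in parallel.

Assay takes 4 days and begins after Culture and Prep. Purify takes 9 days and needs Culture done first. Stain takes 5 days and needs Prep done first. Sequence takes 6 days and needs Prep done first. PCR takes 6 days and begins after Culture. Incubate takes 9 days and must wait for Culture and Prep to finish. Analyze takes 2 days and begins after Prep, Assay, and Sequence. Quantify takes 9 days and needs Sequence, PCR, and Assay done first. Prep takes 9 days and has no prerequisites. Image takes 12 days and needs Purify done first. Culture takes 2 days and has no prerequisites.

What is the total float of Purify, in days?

1

The longest chain is Prep→Sequence→Quantify = 9+6+9 = 24; overall finish 24 days.
Longest path through Purify: 23 days (earliest finish 11, latest finish 12).
Float = 24 − 23 = 1.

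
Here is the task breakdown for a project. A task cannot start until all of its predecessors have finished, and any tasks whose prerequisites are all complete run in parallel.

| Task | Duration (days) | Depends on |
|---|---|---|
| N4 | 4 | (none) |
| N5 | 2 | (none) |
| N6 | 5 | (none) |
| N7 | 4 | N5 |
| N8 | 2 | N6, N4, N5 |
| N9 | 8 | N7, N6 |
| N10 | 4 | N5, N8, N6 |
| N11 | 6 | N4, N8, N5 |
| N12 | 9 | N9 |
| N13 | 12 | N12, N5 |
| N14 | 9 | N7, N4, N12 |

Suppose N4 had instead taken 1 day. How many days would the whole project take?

As given, the longest chain is N5→N7→N9→N12→N13 = 2+4+8+9+12 = 35, so the finish is 35 days.
The longest path through N4 is only 13 days, so N4 has float 22.
No other chain overtakes it, so the finish is 35 days.

35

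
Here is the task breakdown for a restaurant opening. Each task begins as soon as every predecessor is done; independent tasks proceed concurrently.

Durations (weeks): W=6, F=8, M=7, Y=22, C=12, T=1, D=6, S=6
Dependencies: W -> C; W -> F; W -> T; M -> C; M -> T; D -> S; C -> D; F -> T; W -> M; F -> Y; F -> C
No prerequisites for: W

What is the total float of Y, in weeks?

The longest chain is W→F→C→D→S = 6+8+12+6+6 = 38; overall finish 38 weeks.
The longest chain containing Y totals 36 weeks.
So Y can slip 38 − 36 = 2 weeks.

2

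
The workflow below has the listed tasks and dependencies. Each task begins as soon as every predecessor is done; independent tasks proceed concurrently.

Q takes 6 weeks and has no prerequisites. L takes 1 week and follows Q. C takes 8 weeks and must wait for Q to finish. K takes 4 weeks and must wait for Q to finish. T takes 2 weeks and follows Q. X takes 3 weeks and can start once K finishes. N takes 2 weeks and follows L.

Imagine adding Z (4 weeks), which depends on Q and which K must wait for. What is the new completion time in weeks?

Originally the project takes 14 weeks.
With Z inserted, K now waits for max(Q, Z).
New critical path: Q→Z→K→X = 6+4+4+3 = 17 ⇒ 17 weeks.

17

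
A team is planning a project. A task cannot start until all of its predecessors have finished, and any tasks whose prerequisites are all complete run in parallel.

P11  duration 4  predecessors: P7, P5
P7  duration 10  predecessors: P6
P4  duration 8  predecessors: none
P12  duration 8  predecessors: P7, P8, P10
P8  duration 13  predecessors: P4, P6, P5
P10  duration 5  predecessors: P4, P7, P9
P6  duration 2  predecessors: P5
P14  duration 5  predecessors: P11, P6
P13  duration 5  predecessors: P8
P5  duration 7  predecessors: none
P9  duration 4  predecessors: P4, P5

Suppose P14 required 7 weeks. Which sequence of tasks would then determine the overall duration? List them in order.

P5, P6, P7, P10, P12

Baseline: P5→P6→P7→P10→P12 = 7+2+10+5+8 = 32 → 32 weeks.
P14 is off the critical path — its longest chain is 28 weeks, giving 4 of slack.
The critical path is still P5→P6→P7→P10→P12; finish is now 32 weeks.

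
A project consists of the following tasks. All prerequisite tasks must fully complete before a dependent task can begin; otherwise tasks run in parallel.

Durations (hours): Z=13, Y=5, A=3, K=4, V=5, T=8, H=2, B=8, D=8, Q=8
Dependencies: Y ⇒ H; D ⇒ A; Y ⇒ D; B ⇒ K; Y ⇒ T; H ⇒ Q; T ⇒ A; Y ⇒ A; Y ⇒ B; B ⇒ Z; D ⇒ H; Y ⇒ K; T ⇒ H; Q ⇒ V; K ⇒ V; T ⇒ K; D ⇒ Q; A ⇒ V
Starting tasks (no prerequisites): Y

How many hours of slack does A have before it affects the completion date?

Y→D→H→Q→V = 5+8+2+8+5 = 28 sets the makespan at 28 hours.
A finishes as early as 16 and must finish by 23.
Slack of A = 20 − 13 = 7 hours.

7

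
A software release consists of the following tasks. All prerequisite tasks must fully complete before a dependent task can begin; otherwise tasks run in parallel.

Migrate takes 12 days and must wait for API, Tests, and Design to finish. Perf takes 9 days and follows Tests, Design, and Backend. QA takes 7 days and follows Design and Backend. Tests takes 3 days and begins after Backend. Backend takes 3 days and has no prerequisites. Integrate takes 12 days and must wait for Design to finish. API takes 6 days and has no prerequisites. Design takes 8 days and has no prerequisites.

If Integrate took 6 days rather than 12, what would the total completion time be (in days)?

20

Critical path before the change: Design→Integrate = 8+12 = 20 giving 20 days.
Integrate lies on that path, so at 6 days the path becomes 14 days.
The binding chain switches to Design→Migrate = 8+12 = 20; finish 20 days.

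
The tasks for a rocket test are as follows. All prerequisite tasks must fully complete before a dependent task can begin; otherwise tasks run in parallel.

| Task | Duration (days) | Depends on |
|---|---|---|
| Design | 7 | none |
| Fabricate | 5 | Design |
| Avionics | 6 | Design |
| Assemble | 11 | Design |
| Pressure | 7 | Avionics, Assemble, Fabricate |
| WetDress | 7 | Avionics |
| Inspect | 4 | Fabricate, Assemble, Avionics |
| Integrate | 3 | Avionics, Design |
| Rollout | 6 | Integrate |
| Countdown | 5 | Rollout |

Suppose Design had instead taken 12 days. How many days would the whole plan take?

32

Critical path before the change: Design→Avionics→Integrate→Rollout→Countdown = 7+6+3+6+5 = 27 giving 27 days.
Design is on the critical path; changing it to 12 makes that path 32 days.
That remains the longest chain; total 32 days.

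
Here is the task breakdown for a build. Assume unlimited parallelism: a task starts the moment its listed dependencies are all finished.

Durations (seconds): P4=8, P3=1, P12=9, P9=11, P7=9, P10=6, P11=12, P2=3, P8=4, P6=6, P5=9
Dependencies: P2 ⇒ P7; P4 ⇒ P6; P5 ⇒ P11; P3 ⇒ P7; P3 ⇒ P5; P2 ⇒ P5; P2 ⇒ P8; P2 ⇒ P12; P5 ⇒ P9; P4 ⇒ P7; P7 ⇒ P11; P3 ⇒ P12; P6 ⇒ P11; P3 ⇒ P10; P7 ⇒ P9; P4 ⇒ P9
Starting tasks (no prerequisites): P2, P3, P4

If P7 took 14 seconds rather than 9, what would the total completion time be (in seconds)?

The binding path is P4→P7→P11 = 8+9+12 = 29; finish at 29 seconds.
Since P7 is critical, the +5 change carries straight to that chain (now 34 seconds).
The critical path is still P4→P7→P11; finish is now 34 seconds.

34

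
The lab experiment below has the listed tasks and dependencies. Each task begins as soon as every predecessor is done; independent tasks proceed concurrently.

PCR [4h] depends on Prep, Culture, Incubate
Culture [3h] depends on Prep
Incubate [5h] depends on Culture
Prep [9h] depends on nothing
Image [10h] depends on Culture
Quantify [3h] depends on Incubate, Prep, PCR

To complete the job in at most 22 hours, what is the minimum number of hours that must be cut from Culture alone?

2

Current finish: 24 hours; target: 22.
Culture is on every critical path, so each hour cut from Culture cuts the finish by one (this holds down to a finish of 22).
Need 24 − 22 = 2 hours off Culture → Culture becomes 1 hour, finish becomes 22.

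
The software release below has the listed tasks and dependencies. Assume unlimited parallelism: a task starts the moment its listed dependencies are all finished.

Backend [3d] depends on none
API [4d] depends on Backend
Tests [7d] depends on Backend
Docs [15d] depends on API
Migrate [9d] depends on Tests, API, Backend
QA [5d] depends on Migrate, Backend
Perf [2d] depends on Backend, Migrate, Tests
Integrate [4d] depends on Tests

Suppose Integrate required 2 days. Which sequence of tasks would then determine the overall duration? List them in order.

Backend, Tests, Migrate, QA

As given, the longest chain is Backend→Tests→Migrate→QA = 3+7+9+5 = 24, so the finish is 24 days.
The longest path through Integrate is only 14 days, so Integrate has float 10.
The critical path is still Backend→Tests→Migrate→QA; finish is now 24 days.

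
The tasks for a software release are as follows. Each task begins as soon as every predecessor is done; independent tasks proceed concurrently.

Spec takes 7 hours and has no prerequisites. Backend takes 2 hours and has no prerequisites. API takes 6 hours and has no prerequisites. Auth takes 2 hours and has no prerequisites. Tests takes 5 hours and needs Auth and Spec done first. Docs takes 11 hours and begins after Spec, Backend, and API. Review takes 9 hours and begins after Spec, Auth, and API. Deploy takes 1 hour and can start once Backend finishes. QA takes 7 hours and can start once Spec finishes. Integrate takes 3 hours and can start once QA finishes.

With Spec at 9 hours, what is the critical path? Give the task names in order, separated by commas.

As given, the longest chain is Spec→Docs = 7+11 = 18, so the finish is 18 hours.
Spec lies on that path, so at 9 hours the path becomes 20 hours.
No other chain overtakes it, so the finish is 20 hours.

Spec, Docs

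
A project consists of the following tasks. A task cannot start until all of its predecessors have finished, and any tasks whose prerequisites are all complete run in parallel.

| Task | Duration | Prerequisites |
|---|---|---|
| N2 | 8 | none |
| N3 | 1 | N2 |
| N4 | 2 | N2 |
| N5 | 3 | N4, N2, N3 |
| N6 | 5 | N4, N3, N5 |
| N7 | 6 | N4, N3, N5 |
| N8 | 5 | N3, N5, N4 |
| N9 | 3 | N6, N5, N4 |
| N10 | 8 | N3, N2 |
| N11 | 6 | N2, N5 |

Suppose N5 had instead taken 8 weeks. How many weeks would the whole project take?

26

As given, the longest chain is N2→N4→N5→N6→N9 = 8+2+3+5+3 = 21, so the finish is 21 weeks.
N5 is on the critical path; changing it to 8 makes that path 26 weeks.
No other chain overtakes it, so the finish is 26 weeks.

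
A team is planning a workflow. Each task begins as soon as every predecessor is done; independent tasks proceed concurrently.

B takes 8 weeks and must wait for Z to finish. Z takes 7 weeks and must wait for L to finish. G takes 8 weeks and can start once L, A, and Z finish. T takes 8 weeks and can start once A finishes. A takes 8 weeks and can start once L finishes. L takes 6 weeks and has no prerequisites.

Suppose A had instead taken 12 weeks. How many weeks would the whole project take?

26

The binding path is L→A→G = 6+8+8 = 22; finish at 22 weeks.
A is on the critical path; changing it to 12 makes that path 26 weeks.
The critical path is still L→A→G; finish is now 26 weeks.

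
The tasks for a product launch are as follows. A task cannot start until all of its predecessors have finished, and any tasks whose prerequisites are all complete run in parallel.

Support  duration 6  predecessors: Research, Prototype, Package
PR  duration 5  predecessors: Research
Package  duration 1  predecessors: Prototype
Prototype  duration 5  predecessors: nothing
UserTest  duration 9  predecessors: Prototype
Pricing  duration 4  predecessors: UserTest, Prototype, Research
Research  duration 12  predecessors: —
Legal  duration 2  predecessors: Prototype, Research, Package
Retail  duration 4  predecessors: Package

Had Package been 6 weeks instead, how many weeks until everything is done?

18

The binding path is Research→Support = 12+6 = 18; finish at 18 weeks.
Package is off the critical path — its longest chain is 12 weeks, giving 6 of slack.
That remains the longest chain; total 18 weeks.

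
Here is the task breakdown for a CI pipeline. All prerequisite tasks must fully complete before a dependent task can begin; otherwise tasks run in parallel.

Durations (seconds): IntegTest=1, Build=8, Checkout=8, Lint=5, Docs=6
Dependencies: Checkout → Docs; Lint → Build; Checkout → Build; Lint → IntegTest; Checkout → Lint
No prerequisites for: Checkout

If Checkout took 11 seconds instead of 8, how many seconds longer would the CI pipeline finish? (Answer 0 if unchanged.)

3

As given, the longest chain is Checkout→Lint→Build = 8+5+8 = 21, so the finish is 21 seconds.
Checkout lies on that path, so at 11 seconds the path becomes 24 seconds.
That remains the longest chain; total 24 seconds.
Change in finish: 24 − 21 = +3 seconds.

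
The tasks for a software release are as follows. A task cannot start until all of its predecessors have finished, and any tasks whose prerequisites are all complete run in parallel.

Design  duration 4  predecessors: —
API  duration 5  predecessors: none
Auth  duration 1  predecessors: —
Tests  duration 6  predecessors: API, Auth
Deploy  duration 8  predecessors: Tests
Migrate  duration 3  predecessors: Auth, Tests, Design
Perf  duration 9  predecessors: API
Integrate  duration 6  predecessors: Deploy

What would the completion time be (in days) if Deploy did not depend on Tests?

14

Original critical path: API→Tests→Deploy→Integrate = 5+6+8+6 = 25 ⇒ 25 days.
Without Tests→Deploy, Deploy's earliest start moves from 11 to 0.
New critical path: API→Tests→Migrate = 5+6+3 = 14 ⇒ 14 days.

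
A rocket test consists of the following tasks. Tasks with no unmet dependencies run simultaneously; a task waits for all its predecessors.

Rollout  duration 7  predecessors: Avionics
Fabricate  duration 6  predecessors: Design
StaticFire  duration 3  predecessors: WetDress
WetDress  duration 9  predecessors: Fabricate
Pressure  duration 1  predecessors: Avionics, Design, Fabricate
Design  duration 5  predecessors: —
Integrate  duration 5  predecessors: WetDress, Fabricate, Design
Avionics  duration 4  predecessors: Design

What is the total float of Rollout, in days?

9

Critical path: Design→Fabricate→WetDress→Integrate = 5+6+9+5 = 25, so the finish is 25 days.
Longest path through Rollout: 16 days (earliest finish 16, latest finish 25).
Float = 25 − 16 = 9.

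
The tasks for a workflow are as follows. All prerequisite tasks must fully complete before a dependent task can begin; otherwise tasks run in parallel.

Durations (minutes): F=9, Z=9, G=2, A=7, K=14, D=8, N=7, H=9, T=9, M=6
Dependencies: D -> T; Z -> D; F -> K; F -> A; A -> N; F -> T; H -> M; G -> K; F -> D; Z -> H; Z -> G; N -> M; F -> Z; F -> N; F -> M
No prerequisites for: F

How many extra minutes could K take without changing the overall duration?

1

F→Z→D→T = 9+9+8+9 = 35 sets the makespan at 35 minutes.
Longest path through K: 34 minutes (earliest finish 34, latest finish 35).
Float = 35 − 34 = 1.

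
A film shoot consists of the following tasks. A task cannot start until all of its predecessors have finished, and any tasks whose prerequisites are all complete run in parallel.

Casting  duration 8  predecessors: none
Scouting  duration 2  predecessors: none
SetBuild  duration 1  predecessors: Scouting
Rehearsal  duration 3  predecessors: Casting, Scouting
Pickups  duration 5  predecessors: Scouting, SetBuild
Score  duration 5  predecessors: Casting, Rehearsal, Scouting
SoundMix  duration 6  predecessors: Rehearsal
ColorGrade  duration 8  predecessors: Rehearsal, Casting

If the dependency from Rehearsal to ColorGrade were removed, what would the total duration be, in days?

Original critical path: Casting→Rehearsal→ColorGrade = 8+3+8 = 19 ⇒ 19 days.
Without Rehearsal→ColorGrade, ColorGrade's earliest start moves from 11 to 8.
After: Casting→Rehearsal→SoundMix = 8+3+6 = 17 → 17 days.

17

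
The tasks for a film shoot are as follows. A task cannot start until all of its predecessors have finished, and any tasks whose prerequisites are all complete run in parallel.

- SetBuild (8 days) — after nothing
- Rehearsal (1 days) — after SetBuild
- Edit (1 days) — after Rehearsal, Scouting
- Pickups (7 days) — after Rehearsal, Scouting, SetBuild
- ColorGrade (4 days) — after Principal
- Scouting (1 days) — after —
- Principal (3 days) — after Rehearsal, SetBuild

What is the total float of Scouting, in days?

8

The longest chain is SetBuild→Rehearsal→Principal→ColorGrade = 8+1+3+4 = 16; overall finish 16 days.
Longest path through Scouting: 8 days (earliest finish 1, latest finish 9).
Float = 16 − 8 = 8.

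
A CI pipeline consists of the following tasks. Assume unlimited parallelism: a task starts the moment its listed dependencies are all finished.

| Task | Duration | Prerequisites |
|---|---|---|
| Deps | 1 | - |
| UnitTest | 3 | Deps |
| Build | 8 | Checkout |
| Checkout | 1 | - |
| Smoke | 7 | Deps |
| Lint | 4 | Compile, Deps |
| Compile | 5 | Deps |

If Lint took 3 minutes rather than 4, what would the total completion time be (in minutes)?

As given, the longest chain is Deps→Compile→Lint = 1+5+4 = 10, so the finish is 10 minutes.
Lint lies on that path, so at 3 minutes the path becomes 9 minutes.
The binding chain switches to Checkout→Build = 1+8 = 9; finish 9 minutes.

9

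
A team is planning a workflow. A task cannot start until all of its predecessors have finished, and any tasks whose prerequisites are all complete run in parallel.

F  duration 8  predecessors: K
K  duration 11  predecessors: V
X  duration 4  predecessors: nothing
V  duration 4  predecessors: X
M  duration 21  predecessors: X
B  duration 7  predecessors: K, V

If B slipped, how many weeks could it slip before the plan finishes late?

1

The longest chain is X→V→K→F = 4+4+11+8 = 27; overall finish 27 weeks.
B finishes as early as 26 and must finish by 27.
So B can slip 27 − 26 = 1 week.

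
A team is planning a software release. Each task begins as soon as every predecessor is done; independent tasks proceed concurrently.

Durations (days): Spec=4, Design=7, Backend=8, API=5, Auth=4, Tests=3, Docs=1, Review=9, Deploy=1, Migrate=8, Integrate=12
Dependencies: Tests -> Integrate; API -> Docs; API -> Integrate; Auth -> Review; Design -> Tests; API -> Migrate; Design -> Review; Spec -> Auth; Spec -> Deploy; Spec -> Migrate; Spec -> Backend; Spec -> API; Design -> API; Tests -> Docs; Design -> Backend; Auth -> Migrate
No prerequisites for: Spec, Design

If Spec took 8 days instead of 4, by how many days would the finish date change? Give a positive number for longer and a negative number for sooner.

Critical path before the change: Design→API→Integrate = 7+5+12 = 24 giving 24 days.
Spec is off the critical path — its longest chain is 21 days, giving 3 of slack.
The binding chain switches to Spec→API→Integrate = 8+5+12 = 25; finish 25 days.
Change in finish: 25 − 24 = +1 days.

1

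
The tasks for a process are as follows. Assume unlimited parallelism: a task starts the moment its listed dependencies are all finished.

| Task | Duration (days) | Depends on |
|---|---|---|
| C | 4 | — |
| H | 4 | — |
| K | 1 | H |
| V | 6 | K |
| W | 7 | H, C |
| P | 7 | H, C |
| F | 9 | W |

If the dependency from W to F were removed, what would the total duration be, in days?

11

Original critical path: C→W→F = 4+7+9 = 20 ⇒ 20 days.
Without W→F, F's earliest start moves from 11 to 0.
New critical path: C→W = 4+7 = 11 ⇒ 11 days.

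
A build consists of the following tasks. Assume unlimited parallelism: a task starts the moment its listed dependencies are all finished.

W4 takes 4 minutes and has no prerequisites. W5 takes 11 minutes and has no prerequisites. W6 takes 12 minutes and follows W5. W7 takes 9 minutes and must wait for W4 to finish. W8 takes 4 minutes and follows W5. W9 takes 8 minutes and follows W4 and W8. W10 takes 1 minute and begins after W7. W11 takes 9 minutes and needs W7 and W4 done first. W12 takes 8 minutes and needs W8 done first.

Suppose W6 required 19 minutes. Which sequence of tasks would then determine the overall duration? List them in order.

W5, W6

The binding path is W5→W6 = 11+12 = 23; finish at 23 minutes.
Since W6 is critical, the +7 change carries straight to that chain (now 30 minutes).
No other chain overtakes it, so the finish is 30 minutes.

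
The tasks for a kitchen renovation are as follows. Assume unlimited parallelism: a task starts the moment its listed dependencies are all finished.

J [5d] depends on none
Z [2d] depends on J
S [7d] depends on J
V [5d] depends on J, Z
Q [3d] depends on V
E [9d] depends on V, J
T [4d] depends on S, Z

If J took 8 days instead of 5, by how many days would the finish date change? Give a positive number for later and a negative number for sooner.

3

Actual critical path: J→Z→V→E = 5+2+5+9 = 21 ⇒ 21 days.
J lies on that path, so at 8 days the path becomes 24 days.
The critical path is still J→Z→V→E; finish is now 24 days.
Change in finish: 24 − 21 = +3 days.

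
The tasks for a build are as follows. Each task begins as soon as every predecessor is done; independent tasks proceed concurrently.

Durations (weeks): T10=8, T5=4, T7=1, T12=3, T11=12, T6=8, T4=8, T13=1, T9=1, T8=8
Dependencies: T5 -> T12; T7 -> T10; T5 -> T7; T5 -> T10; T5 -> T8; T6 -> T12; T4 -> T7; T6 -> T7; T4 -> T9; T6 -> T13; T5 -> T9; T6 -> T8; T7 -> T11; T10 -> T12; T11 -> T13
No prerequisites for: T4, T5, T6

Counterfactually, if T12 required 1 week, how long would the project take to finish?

22

As given, the longest chain is T4→T7→T11→T13 = 8+1+12+1 = 22, so the finish is 22 weeks.
The longest path through T12 is only 20 weeks, so T12 has float 2.
That remains the longest chain; total 22 weeks.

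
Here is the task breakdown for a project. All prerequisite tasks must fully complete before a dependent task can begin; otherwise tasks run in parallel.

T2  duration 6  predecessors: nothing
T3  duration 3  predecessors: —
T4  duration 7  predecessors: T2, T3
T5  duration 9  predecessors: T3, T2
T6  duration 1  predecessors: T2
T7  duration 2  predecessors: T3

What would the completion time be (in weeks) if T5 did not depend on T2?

With the dependency in place, T2→T5 = 6+9 = 15 sets the finish at 15 weeks.
Without T2→T5, T5's earliest start moves from 6 to 3.
After: T2→T4 = 6+7 = 13 → 13 weeks.

13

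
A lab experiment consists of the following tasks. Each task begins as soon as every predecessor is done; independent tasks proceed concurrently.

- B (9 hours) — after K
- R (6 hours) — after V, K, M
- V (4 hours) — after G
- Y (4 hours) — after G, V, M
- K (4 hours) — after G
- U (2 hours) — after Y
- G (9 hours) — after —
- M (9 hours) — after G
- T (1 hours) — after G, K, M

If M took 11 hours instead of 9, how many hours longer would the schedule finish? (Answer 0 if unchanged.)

Critical path before the change: G→M→Y→U = 9+9+4+2 = 24 giving 24 hours.
Since M is critical, the +2 change carries straight to that chain (now 26 hours).
The critical path is still G→M→Y→U; finish is now 26 hours.
Change in finish: 26 − 24 = +2 hours.

2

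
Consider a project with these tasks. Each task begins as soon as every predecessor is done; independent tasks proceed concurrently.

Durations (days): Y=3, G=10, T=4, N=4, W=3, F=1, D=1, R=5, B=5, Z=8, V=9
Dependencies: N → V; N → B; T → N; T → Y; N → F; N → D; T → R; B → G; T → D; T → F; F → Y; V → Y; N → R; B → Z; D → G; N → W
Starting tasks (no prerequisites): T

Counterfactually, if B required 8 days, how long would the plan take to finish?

26

As given, the longest chain is T→N→B→G = 4+4+5+10 = 23, so the finish is 23 days.
B lies on that path, so at 8 days the path becomes 26 days.
That remains the longest chain; total 26 days.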